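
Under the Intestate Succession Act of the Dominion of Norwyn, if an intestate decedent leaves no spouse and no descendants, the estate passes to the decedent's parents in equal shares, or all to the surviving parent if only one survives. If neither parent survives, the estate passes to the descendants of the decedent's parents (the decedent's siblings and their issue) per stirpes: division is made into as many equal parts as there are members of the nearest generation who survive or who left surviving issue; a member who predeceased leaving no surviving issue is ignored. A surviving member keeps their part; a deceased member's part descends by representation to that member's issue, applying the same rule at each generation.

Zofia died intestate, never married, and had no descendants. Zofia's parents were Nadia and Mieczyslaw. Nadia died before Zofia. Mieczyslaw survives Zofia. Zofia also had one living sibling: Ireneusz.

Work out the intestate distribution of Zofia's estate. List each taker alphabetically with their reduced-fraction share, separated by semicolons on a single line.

Only one parent, Mieczyslaw, survives, so Mieczyslaw takes the entire estate. The siblings take nothing because a surviving parent has priority.

Mieczyslaw 1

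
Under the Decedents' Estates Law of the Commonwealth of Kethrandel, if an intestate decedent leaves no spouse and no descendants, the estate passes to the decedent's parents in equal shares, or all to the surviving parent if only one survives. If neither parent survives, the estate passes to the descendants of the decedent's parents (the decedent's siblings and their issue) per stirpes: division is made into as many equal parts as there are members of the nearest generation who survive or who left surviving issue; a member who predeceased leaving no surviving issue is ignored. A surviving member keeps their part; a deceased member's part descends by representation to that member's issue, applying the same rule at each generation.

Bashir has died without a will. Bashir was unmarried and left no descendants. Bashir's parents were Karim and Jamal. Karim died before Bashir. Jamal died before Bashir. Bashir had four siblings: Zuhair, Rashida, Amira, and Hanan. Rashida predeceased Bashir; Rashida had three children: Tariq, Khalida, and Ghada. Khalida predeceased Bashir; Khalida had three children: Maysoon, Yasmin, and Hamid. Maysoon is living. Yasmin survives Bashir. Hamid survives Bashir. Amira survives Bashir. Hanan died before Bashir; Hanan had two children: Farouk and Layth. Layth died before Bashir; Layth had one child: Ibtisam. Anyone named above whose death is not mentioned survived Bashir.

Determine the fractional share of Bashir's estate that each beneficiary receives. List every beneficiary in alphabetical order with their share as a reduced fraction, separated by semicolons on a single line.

Neither parent survives and there are no descendants, so the estate passes to Bashir's siblings and their issue per stirpes.
The estate is divided into 4 equal shares of 1/4 among Zuhair, Rashida, Amira, Hanan.
Zuhair is living and takes 1/4.
Rashida predeceased; the 1/4 allotted to Rashida's branch passes to Rashida's issue by representation.
The 1/4 is divided into 3 equal shares of 1/12 among Tariq, Khalida, Ghada.
Tariq is living and takes 1/12.
Khalida predeceased; the 1/12 allotted to Khalida's branch passes to Khalida's issue by representation.
The 1/12 is divided into 3 equal shares of 1/36 among Maysoon, Yasmin, Hamid.
Maysoon is living and takes 1/36.
Yasmin is living and takes 1/36.
Hamid is living and takes 1/36.
Ghada is living and takes 1/12.
Amira is living and takes 1/4.
Hanan predeceased; the 1/4 allotted to Hanan's branch passes to Hanan's issue by representation.
The 1/4 is divided into 2 equal shares of 1/8 among Farouk, Layth.
Farouk is living and takes 1/8.
Layth predeceased; the 1/8 allotted to Layth's branch passes to Layth's issue by representation.
Ibtisam is the sole taker at this level and receives the full 1/8.

Amira 1/4; Farouk 1/8; Ghada 1/12; Hamid 1/36; Ibtisam 1/8; Maysoon 1/36; Tariq 1/12; Yasmin 1/36; Zuhair 1/4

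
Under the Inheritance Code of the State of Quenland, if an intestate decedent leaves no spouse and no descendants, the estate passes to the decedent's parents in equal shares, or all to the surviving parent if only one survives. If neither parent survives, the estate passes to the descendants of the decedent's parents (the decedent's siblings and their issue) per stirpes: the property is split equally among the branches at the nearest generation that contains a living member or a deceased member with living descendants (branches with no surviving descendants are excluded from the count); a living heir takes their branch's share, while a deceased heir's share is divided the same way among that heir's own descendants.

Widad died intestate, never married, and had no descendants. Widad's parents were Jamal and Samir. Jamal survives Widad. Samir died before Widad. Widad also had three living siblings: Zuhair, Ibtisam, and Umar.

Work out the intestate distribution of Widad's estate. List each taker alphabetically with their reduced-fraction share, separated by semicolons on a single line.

Jamal 1

Only one parent, Jamal, survives, so Jamal takes the entire estate. The siblings take nothing because a surviving parent has priority.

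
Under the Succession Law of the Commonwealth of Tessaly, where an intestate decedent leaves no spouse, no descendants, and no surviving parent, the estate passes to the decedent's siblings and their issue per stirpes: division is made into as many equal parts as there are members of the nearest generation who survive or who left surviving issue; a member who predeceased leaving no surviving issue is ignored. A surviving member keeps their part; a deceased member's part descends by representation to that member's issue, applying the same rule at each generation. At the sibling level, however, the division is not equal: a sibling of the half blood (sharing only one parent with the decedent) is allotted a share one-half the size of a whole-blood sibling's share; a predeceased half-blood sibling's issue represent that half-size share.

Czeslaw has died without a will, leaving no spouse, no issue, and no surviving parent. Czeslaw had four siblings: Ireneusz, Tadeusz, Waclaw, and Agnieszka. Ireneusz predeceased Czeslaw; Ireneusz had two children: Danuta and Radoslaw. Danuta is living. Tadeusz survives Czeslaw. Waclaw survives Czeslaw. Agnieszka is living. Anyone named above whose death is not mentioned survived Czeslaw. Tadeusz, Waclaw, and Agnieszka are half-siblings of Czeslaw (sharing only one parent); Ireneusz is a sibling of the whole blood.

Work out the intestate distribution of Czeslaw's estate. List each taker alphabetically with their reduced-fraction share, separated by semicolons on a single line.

Agnieszka 1/5; Danuta 1/5; Radoslaw 1/5; Tadeusz 1/5; Waclaw 1/5

No spouse, descendants, or parent survives, so the estate passes to Czeslaw's siblings per stirpes.
Half-blood siblings count for one-half the weight of whole-blood siblings at the initial division.
Dividing 1 in proportion to weights (total weight 5/2): Ireneusz (weight 1) → 2/5; Tadeusz (weight 1/2) → 1/5; Waclaw (weight 1/2) → 1/5; Agnieszka (weight 1/2) → 1/5.
Ireneusz predeceased; the 2/5 allotted to Ireneusz's branch passes to Ireneusz's issue by representation.
The 2/5 is divided into 2 equal shares of 1/5 among Danuta, Radoslaw.
Danuta is living and takes 1/5.
Radoslaw is living and takes 1/5.
Tadeusz is living and takes 1/5.
Waclaw is living and takes 1/5.
Agnieszka is living and takes 1/5.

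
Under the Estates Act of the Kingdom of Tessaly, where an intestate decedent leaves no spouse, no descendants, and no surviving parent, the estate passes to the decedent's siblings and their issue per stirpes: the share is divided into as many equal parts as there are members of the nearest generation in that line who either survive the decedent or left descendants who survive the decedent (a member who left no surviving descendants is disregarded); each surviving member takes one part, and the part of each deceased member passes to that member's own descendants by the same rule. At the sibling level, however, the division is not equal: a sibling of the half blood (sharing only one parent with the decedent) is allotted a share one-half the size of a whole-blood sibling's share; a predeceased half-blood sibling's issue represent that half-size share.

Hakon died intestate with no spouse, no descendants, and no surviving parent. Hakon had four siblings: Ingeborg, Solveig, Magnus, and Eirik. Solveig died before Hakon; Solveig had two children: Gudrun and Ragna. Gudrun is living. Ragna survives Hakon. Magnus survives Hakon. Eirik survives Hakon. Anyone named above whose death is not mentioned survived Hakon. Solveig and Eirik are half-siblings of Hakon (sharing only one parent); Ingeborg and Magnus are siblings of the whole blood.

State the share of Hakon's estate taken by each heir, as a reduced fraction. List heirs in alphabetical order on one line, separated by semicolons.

No spouse, descendants, or parent survives, so the estate passes to Hakon's siblings per stirpes.
Half-blood siblings count for one-half the weight of whole-blood siblings at the initial division.
Dividing 1 in proportion to weights (total weight 3): Ingeborg (weight 1) → 1/3; Solveig (weight 1/2) → 1/6; Magnus (weight 1) → 1/3; Eirik (weight 1/2) → 1/6.
Ingeborg is living and takes 1/3.
Solveig predeceased; the 1/6 allotted to Solveig's branch passes to Solveig's issue by representation.
The 1/6 is divided into 2 equal shares of 1/12 among Gudrun, Ragna.
Gudrun is living and takes 1/12.
Ragna is living and takes 1/12.
Magnus is living and takes 1/3.
Eirik is living and takes 1/6.

Eirik 1/6; Gudrun 1/12; Ingeborg 1/3; Magnus 1/3; Ragna 1/12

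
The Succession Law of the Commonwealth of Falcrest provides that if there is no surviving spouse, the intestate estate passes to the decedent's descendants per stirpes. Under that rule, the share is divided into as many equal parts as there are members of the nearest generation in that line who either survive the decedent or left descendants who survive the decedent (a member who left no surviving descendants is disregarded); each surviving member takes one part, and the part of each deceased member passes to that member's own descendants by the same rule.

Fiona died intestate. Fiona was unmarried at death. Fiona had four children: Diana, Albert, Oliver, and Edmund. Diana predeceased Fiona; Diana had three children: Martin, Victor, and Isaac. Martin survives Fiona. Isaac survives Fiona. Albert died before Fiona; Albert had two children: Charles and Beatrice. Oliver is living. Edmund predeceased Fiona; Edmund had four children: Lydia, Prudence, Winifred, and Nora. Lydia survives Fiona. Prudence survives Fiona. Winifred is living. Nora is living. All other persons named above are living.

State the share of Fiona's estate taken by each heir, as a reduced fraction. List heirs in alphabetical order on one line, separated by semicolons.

There is no surviving spouse, so the entire estate passes to Fiona's descendants per stirpes.
The estate is divided into 4 equal shares of 1/4 among Diana, Albert, Oliver, Edmund.
Diana predeceased; the 1/4 allotted to Diana's branch passes to Diana's issue by representation.
The 1/4 is divided into 3 equal shares of 1/12 among Martin, Victor, Isaac.
Martin is living and takes 1/12.
Victor is living and takes 1/12.
Isaac is living and takes 1/12.
Albert predeceased; the 1/4 allotted to Albert's branch passes to Albert's issue by representation.
The 1/4 is divided into 2 equal shares of 1/8 among Charles, Beatrice.
Charles is living and takes 1/8.
Beatrice is living and takes 1/8.
Oliver is living and takes 1/4.
Edmund predeceased; the 1/4 allotted to Edmund's branch passes to Edmund's issue by representation.
The 1/4 is divided into 4 equal shares of 1/16 among Lydia, Prudence, Winifred, Nora.
Lydia is living and takes 1/16.
Prudence is living and takes 1/16.
Winifred is living and takes 1/16.
Nora is living and takes 1/16.

Beatrice 1/8; Charles 1/8; Isaac 1/12; Lydia 1/16; Martin 1/12; Nora 1/16; Oliver 1/4; Prudence 1/16; Victor 1/12; Winifred 1/16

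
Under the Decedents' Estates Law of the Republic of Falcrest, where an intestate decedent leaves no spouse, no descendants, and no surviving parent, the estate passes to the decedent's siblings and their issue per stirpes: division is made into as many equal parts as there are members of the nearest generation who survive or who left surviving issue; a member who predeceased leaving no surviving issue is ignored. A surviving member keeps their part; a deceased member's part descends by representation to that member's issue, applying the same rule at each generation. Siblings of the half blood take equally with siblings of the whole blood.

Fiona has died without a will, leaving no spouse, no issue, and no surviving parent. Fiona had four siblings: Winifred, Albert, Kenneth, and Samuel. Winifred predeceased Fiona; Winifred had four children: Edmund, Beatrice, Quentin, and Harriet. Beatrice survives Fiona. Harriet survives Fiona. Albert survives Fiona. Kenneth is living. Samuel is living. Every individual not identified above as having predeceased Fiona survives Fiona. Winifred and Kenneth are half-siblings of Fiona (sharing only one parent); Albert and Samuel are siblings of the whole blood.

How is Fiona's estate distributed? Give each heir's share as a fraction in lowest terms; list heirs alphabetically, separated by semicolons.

Albert 1/4; Beatrice 1/16; Edmund 1/16; Harriet 1/16; Kenneth 1/4; Quentin 1/16; Samuel 1/4

No spouse, descendants, or parent survives, so the estate passes to Fiona's siblings per stirpes.
Half-blood and whole-blood siblings take equally under the stated rule.
The estate is divided into 4 equal shares of 1/4 among Winifred, Albert, Kenneth, Samuel.
Winifred predeceased; the 1/4 allotted to Winifred's branch passes to Winifred's issue by representation.
The 1/4 is divided into 4 equal shares of 1/16 among Edmund, Beatrice, Quentin, Harriet.
Edmund is living and takes 1/16.
Beatrice is living and takes 1/16.
Quentin is living and takes 1/16.
Harriet is living and takes 1/16.
Albert is living and takes 1/4.
Kenneth is living and takes 1/4.
Samuel is living and takes 1/4.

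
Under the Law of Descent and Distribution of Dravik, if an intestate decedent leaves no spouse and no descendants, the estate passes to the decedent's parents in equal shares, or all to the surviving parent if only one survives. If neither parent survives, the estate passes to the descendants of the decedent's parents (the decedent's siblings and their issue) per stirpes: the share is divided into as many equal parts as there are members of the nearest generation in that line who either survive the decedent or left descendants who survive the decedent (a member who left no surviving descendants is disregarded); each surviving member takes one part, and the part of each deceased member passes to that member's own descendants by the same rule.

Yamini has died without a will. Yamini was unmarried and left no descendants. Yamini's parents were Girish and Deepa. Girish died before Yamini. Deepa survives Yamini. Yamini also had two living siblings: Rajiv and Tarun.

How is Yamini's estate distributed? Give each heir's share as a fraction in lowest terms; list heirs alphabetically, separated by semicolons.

Only one parent, Deepa, survives, so Deepa takes the entire estate. The siblings take nothing because a surviving parent has priority.

Deepa 1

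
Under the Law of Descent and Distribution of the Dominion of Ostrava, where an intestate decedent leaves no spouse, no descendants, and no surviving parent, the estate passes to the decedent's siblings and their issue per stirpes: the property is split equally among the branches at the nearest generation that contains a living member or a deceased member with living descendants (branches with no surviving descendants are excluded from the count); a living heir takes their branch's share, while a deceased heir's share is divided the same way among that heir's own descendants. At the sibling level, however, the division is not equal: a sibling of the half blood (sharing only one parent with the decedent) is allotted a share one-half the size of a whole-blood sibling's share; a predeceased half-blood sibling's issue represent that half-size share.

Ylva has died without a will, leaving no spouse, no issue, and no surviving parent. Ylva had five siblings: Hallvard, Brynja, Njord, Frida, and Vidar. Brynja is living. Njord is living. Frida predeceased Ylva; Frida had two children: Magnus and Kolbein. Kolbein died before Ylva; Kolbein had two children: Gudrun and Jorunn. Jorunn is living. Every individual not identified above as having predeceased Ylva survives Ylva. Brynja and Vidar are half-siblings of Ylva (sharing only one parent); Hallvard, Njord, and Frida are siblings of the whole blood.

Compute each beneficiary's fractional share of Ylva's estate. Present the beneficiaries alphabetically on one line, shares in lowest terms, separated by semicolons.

No spouse, descendants, or parent survives, so the estate passes to Ylva's siblings per stirpes.
Half-blood siblings count for one-half the weight of whole-blood siblings at the initial division.
Dividing 1 in proportion to weights (total weight 4): Hallvard (weight 1) → 1/4; Brynja (weight 1/2) → 1/8; Njord (weight 1) → 1/4; Frida (weight 1) → 1/4; Vidar (weight 1/2) → 1/8.
Hallvard is living and takes 1/4.
Brynja is living and takes 1/8.
Njord is living and takes 1/4.
Frida predeceased; the 1/4 allotted to Frida's branch passes to Frida's issue by representation.
The 1/4 is divided into 2 equal shares of 1/8 among Magnus, Kolbein.
Magnus is living and takes 1/8.
Kolbein predeceased; the 1/8 allotted to Kolbein's branch passes to Kolbein's issue by representation.
The 1/8 is divided into 2 equal shares of 1/16 among Gudrun, Jorunn.
Gudrun is living and takes 1/16.
Jorunn is living and takes 1/16.
Vidar is living and takes 1/8.

Brynja 1/8; Gudrun 1/16; Hallvard 1/4; Jorunn 1/16; Magnus 1/8; Njord 1/4; Vidar 1/8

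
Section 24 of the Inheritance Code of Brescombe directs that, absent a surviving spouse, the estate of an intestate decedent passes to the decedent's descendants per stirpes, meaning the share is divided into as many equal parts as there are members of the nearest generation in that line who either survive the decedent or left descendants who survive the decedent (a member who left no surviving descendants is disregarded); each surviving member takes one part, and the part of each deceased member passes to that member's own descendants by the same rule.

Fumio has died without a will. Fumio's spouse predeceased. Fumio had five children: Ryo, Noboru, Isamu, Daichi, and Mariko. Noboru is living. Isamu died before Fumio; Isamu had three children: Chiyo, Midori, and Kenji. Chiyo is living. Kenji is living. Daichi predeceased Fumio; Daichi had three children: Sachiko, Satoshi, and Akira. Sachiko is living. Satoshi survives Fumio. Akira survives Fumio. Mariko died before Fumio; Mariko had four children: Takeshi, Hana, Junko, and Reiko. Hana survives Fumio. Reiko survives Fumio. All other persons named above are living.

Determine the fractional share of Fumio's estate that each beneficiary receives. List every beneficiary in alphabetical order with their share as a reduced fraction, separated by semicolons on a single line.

Akira 1/15; Chiyo 1/15; Hana 1/20; Junko 1/20; Kenji 1/15; Midori 1/15; Noboru 1/5; Reiko 1/20; Ryo 1/5; Sachiko 1/15; Satoshi 1/15; Takeshi 1/20

There is no surviving spouse, so the entire estate passes to Fumio's descendants per stirpes.
The estate is divided into 5 equal shares of 1/5 among Ryo, Noboru, Isamu, Daichi, Mariko.
Ryo is living and takes 1/5.
Noboru is living and takes 1/5.
Isamu predeceased; the 1/5 allotted to Isamu's branch passes to Isamu's issue by representation.
The 1/5 is divided into 3 equal shares of 1/15 among Chiyo, Midori, Kenji.
Chiyo is living and takes 1/15.
Midori is living and takes 1/15.
Kenji is living and takes 1/15.
Daichi predeceased; the 1/5 allotted to Daichi's branch passes to Daichi's issue by representation.
The 1/5 is divided into 3 equal shares of 1/15 among Sachiko, Satoshi, Akira.
Sachiko is living and takes 1/15.
Satoshi is living and takes 1/15.
Akira is living and takes 1/15.
Mariko predeceased; the 1/5 allotted to Mariko's branch passes to Mariko's issue by representation.
The 1/5 is divided into 4 equal shares of 1/20 among Takeshi, Hana, Junko, Reiko.
Takeshi is living and takes 1/20.
Hana is living and takes 1/20.
Junko is living and takes 1/20.
Reiko is living and takes 1/20.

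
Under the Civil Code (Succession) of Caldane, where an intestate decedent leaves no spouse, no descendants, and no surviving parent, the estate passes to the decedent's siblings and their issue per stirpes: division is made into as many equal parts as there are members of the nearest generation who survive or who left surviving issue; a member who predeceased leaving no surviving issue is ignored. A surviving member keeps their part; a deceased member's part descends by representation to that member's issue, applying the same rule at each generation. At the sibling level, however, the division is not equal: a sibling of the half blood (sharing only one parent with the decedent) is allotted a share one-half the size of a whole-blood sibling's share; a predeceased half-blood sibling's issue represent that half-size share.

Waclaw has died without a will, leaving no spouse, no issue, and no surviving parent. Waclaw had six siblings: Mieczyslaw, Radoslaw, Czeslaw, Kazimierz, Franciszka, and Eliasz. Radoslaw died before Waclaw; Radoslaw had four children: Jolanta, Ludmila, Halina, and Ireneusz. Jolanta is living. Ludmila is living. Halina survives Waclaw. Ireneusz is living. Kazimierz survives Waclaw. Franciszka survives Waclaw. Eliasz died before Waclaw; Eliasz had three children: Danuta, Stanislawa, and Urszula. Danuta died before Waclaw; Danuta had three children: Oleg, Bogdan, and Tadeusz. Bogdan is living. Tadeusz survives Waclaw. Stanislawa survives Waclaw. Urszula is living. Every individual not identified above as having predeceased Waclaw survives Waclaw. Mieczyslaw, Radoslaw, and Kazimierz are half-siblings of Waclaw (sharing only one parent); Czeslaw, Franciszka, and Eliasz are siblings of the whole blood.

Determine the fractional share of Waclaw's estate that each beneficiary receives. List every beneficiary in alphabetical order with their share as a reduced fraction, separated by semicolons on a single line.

Bogdan 2/81; Czeslaw 2/9; Franciszka 2/9; Halina 1/36; Ireneusz 1/36; Jolanta 1/36; Kazimierz 1/9; Ludmila 1/36; Mieczyslaw 1/9; Oleg 2/81; Stanislawa 2/27; Tadeusz 2/81; Urszula 2/27

No spouse, descendants, or parent survives, so the estate passes to Waclaw's siblings per stirpes.
Half-blood siblings count for one-half the weight of whole-blood siblings at the initial division.
Dividing 1 in proportion to weights (total weight 9/2): Mieczyslaw (weight 1/2) → 1/9; Radoslaw (weight 1/2) → 1/9; Czeslaw (weight 1) → 2/9; Kazimierz (weight 1/2) → 1/9; Franciszka (weight 1) → 2/9; Eliasz (weight 1) → 2/9.
Mieczyslaw is living and takes 1/9.
Radoslaw predeceased; the 1/9 allotted to Radoslaw's branch passes to Radoslaw's issue by representation.
The 1/9 is divided into 4 equal shares of 1/36 among Jolanta, Ludmila, Halina, Ireneusz.
Jolanta is living and takes 1/36.
Ludmila is living and takes 1/36.
Halina is living and takes 1/36.
Ireneusz is living and takes 1/36.
Czeslaw is living and takes 2/9.
Kazimierz is living and takes 1/9.
Franciszka is living and takes 2/9.
Eliasz predeceased; the 2/9 allotted to Eliasz's branch passes to Eliasz's issue by representation.
The 2/9 is divided into 3 equal shares of 2/27 among Danuta, Stanislawa, Urszula.
Danuta predeceased; the 2/27 allotted to Danuta's branch passes to Danuta's issue by representation.
The 2/27 is divided into 3 equal shares of 2/81 among Oleg, Bogdan, Tadeusz.
Oleg is living and takes 2/81.
Bogdan is living and takes 2/81.
Tadeusz is living and takes 2/81.
Stanislawa is living and takes 2/27.
Urszula is living and takes 2/27.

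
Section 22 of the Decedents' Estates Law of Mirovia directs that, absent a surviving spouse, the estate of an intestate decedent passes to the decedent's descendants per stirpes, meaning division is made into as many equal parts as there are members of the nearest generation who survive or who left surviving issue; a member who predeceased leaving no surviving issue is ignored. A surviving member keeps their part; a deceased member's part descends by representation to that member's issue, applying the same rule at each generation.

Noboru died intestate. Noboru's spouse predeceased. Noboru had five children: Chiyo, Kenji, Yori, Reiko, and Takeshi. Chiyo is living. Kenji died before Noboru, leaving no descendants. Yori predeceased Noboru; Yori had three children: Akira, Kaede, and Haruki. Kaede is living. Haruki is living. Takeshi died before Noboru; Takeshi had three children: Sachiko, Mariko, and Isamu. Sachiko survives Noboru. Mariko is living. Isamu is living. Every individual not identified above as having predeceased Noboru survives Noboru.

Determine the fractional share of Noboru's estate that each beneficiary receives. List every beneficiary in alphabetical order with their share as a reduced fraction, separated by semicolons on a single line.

There is no surviving spouse, so the entire estate passes to Noboru's descendants per stirpes.
Kenji left no surviving issue, so that branch lapses and is disregarded.
The estate is divided into 4 equal shares of 1/4 among Chiyo, Yori, Reiko, Takeshi.
Chiyo is living and takes 1/4.
Yori predeceased; the 1/4 allotted to Yori's branch passes to Yori's issue by representation.
The 1/4 is divided into 3 equal shares of 1/12 among Akira, Kaede, Haruki.
Akira is living and takes 1/12.
Kaede is living and takes 1/12.
Haruki is living and takes 1/12.
Reiko is living and takes 1/4.
Takeshi predeceased; the 1/4 allotted to Takeshi's branch passes to Takeshi's issue by representation.
The 1/4 is divided into 3 equal shares of 1/12 among Sachiko, Mariko, Isamu.
Sachiko is living and takes 1/12.
Mariko is living and takes 1/12.
Isamu is living and takes 1/12.

Akira 1/12; Chiyo 1/4; Haruki 1/12; Isamu 1/12; Kaede 1/12; Mariko 1/12; Reiko 1/4; Sachiko 1/12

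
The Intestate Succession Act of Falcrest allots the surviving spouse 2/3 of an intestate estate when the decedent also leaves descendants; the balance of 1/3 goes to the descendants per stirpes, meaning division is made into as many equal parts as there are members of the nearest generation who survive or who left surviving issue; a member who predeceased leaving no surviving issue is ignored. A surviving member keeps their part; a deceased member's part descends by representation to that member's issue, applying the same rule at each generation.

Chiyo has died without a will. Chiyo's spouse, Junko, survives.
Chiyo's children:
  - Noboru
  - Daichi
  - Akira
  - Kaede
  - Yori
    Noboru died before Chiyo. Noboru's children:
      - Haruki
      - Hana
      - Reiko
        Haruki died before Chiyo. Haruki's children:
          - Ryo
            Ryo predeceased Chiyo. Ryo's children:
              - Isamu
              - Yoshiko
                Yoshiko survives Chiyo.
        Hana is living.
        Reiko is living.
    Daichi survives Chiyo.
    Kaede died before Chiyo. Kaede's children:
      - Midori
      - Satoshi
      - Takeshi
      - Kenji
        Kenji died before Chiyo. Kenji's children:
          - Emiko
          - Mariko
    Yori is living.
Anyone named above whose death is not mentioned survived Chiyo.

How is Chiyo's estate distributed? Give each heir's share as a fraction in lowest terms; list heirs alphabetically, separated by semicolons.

Junko, as surviving spouse, takes 2/3.
The remaining 1/3 passes to Chiyo's descendants per stirpes.
The 1/3 is divided into 5 equal shares of 1/15 among Noboru, Daichi, Akira, Kaede, Yori.
Noboru predeceased; the 1/15 allotted to Noboru's branch passes to Noboru's issue by representation.
The 1/15 is divided into 3 equal shares of 1/45 among Haruki, Hana, Reiko.
Haruki predeceased; the 1/45 allotted to Haruki's branch passes to Haruki's issue by representation.
Ryo's line is the sole branch at this level, so the full 1/45 passes to Ryo's issue by representation.
The 1/45 is divided into 2 equal shares of 1/90 among Isamu, Yoshiko.
Isamu is living and takes 1/90.
Yoshiko is living and takes 1/90.
Hana is living and takes 1/45.
Reiko is living and takes 1/45.
Daichi is living and takes 1/15.
Akira is living and takes 1/15.
Kaede predeceased; the 1/15 allotted to Kaede's branch passes to Kaede's issue by representation.
The 1/15 is divided into 4 equal shares of 1/60 among Midori, Satoshi, Takeshi, Kenji.
Midori is living and takes 1/60.
Satoshi is living and takes 1/60.
Takeshi is living and takes 1/60.
Kenji predeceased; the 1/60 allotted to Kenji's branch passes to Kenji's issue by representation.
The 1/60 is divided into 2 equal shares of 1/120 among Emiko, Mariko.
Emiko is living and takes 1/120.
Mariko is living and takes 1/120.
Yori is living and takes 1/15.

Akira 1/15; Daichi 1/15; Emiko 1/120; Hana 1/45; Isamu 1/90; Junko 2/3; Mariko 1/120; Midori 1/60; Reiko 1/45; Satoshi 1/60; Takeshi 1/60; Yori 1/15; Yoshiko 1/90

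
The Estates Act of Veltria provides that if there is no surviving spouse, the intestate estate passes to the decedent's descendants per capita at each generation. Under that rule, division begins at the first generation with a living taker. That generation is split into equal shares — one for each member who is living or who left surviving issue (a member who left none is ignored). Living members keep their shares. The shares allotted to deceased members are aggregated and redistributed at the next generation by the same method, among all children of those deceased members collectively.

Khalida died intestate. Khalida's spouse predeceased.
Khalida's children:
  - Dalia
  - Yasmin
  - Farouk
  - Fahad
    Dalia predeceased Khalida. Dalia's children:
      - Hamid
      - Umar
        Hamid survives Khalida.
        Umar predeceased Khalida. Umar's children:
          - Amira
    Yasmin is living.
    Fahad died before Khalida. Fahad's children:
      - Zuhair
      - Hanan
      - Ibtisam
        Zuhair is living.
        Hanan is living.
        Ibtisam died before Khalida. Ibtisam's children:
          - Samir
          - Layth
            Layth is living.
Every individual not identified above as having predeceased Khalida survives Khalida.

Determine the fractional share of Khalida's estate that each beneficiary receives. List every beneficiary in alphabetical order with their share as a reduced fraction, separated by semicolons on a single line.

Amira 1/15; Farouk 1/4; Hamid 1/10; Hanan 1/10; Layth 1/15; Samir 1/15; Yasmin 1/4; Zuhair 1/10

There is no surviving spouse, so the entire estate passes to Khalida's descendants per capita at each generation.
At generation 1 (Dalia, Yasmin, Farouk, Fahad) there are 4 shares of (1)/4 = 1/4 each.
Living: Yasmin and Farouk — each takes 1/4.
Deceased: Dalia and Fahad. Their combined 1/2 is pooled and carried to generation 2.
At generation 2 (Hamid, Umar, Zuhair, Hanan, Ibtisam) there are 5 shares of (1/2)/5 = 1/10 each.
Living: Hamid, Zuhair, and Hanan — each takes 1/10.
Deceased: Umar and Ibtisam. Their combined 1/5 is pooled and carried to generation 3.
At generation 3 (Amira, Samir, Layth) there are 3 shares of (1/5)/3 = 1/15 each.
Living: Amira, Samir, and Layth — each takes 1/15.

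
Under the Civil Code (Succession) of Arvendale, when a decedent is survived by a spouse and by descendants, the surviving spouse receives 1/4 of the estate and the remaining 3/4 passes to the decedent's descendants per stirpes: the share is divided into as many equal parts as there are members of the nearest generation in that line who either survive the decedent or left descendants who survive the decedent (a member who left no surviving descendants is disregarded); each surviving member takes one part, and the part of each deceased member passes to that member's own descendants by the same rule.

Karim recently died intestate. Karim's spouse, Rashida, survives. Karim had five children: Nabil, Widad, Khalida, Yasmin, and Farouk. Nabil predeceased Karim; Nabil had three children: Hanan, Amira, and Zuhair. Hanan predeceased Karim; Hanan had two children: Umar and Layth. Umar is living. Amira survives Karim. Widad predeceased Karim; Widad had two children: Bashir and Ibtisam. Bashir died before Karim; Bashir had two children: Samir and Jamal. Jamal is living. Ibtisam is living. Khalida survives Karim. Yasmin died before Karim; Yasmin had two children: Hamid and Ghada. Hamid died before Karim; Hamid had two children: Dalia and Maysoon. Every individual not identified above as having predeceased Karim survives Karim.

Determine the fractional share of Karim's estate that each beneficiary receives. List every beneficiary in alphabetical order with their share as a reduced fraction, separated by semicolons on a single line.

Amira 1/20; Dalia 3/80; Farouk 3/20; Ghada 3/40; Ibtisam 3/40; Jamal 3/80; Khalida 3/20; Layth 1/40; Maysoon 3/80; Rashida 1/4; Samir 3/80; Umar 1/40; Zuhair 1/20

Rashida, as surviving spouse, takes 1/4.
The remaining 3/4 passes to Karim's descendants per stirpes.
The 3/4 is divided into 5 equal shares of 3/20 among Nabil, Widad, Khalida, Yasmin, Farouk.
Nabil predeceased; the 3/20 allotted to Nabil's branch passes to Nabil's issue by representation.
The 3/20 is divided into 3 equal shares of 1/20 among Hanan, Amira, Zuhair.
Hanan predeceased; the 1/20 allotted to Hanan's branch passes to Hanan's issue by representation.
The 1/20 is divided into 2 equal shares of 1/40 among Umar, Layth.
Umar is living and takes 1/40.
Layth is living and takes 1/40.
Amira is living and takes 1/20.
Zuhair is living and takes 1/20.
Widad predeceased; the 3/20 allotted to Widad's branch passes to Widad's issue by representation.
The 3/20 is divided into 2 equal shares of 3/40 among Bashir, Ibtisam.
Bashir predeceased; the 3/40 allotted to Bashir's branch passes to Bashir's issue by representation.
The 3/40 is divided into 2 equal shares of 3/80 among Samir, Jamal.
Samir is living and takes 3/80.
Jamal is living and takes 3/80.
Ibtisam is living and takes 3/40.
Khalida is living and takes 3/20.
Yasmin predeceased; the 3/20 allotted to Yasmin's branch passes to Yasmin's issue by representation.
The 3/20 is divided into 2 equal shares of 3/40 among Hamid, Ghada.
Hamid predeceased; the 3/40 allotted to Hamid's branch passes to Hamid's issue by representation.
The 3/40 is divided into 2 equal shares of 3/80 among Dalia, Maysoon.
Dalia is living and takes 3/80.
Maysoon is living and takes 3/80.
Ghada is living and takes 3/40.
Farouk is living and takes 3/20.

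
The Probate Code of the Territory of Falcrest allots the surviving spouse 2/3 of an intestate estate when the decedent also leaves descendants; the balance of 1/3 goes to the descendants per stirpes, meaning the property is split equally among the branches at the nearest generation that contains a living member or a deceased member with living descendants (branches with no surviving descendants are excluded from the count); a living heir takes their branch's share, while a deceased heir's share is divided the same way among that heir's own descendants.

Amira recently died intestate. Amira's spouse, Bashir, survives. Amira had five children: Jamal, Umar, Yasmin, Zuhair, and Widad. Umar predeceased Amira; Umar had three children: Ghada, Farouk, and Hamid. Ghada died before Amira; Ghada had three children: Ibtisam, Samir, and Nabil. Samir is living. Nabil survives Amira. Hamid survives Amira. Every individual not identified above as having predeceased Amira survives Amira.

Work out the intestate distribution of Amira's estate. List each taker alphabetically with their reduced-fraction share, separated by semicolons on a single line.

Bashir 2/3; Farouk 1/45; Hamid 1/45; Ibtisam 1/135; Jamal 1/15; Nabil 1/135; Samir 1/135; Widad 1/15; Yasmin 1/15; Zuhair 1/15

Bashir, as surviving spouse, takes 2/3.
The remaining 1/3 passes to Amira's descendants per stirpes.
The 1/3 is divided into 5 equal shares of 1/15 among Jamal, Umar, Yasmin, Zuhair, Widad.
Jamal is living and takes 1/15.
Umar predeceased; the 1/15 allotted to Umar's branch passes to Umar's issue by representation.
The 1/15 is divided into 3 equal shares of 1/45 among Ghada, Farouk, Hamid.
Ghada predeceased; the 1/45 allotted to Ghada's branch passes to Ghada's issue by representation.
The 1/45 is divided into 3 equal shares of 1/135 among Ibtisam, Samir, Nabil.
Ibtisam is living and takes 1/135.
Samir is living and takes 1/135.
Nabil is living and takes 1/135.
Farouk is living and takes 1/45.
Hamid is living and takes 1/45.
Yasmin is living and takes 1/15.
Zuhair is living and takes 1/15.
Widad is living and takes 1/15.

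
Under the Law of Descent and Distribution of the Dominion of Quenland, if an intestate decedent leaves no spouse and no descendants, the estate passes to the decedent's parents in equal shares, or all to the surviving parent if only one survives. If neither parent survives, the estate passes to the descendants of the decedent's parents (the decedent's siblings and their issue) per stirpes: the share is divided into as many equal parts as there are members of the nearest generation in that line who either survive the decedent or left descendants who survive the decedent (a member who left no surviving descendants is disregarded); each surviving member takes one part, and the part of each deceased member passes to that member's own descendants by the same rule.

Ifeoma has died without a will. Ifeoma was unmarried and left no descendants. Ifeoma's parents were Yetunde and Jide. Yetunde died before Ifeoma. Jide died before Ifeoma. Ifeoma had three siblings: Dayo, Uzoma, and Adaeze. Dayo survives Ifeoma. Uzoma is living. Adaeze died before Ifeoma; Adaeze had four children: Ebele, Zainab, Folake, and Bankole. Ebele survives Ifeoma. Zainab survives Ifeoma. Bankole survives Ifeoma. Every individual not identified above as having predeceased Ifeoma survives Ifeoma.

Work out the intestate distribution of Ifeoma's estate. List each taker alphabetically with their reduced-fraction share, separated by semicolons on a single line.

Bankole 1/12; Dayo 1/3; Ebele 1/12; Folake 1/12; Uzoma 1/3; Zainab 1/12

Neither parent survives and there are no descendants, so the estate passes to Ifeoma's siblings and their issue per stirpes.
The estate is divided into 3 equal shares of 1/3 among Dayo, Uzoma, Adaeze.
Dayo is living and takes 1/3.
Uzoma is living and takes 1/3.
Adaeze predeceased; the 1/3 allotted to Adaeze's branch passes to Adaeze's issue by representation.
The 1/3 is divided into 4 equal shares of 1/12 among Ebele, Zainab, Folake, Bankole.
Ebele is living and takes 1/12.
Zainab is living and takes 1/12.
Folake is living and takes 1/12.
Bankole is living and takes 1/12.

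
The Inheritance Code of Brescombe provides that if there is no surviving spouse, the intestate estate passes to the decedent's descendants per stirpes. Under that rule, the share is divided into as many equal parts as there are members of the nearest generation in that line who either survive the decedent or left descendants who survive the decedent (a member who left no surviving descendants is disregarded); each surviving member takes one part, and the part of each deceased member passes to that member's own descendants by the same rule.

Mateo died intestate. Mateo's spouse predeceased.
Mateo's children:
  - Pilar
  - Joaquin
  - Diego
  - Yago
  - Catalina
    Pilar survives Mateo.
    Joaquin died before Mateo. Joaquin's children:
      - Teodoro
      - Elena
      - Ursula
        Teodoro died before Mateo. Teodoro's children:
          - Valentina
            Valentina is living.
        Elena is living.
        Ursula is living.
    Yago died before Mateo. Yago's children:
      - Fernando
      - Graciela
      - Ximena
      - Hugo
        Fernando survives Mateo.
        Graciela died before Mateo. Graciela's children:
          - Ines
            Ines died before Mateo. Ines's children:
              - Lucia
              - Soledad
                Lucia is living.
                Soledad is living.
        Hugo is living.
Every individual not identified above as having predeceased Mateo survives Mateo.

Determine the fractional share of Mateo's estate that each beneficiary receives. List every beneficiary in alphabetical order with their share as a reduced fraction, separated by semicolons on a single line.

Catalina 1/5; Diego 1/5; Elena 1/15; Fernando 1/20; Hugo 1/20; Lucia 1/40; Pilar 1/5; Soledad 1/40; Ursula 1/15; Valentina 1/15; Ximena 1/20

There is no surviving spouse, so the entire estate passes to Mateo's descendants per stirpes.
The estate is divided into 5 equal shares of 1/5 among Pilar, Joaquin, Diego, Yago, Catalina.
Pilar is living and takes 1/5.
Joaquin predeceased; the 1/5 allotted to Joaquin's branch passes to Joaquin's issue by representation.
The 1/5 is divided into 3 equal shares of 1/15 among Teodoro, Elena, Ursula.
Teodoro predeceased; the 1/15 allotted to Teodoro's branch passes to Teodoro's issue by representation.
Valentina is the sole taker at this level and receives the full 1/15.
Elena is living and takes 1/15.
Ursula is living and takes 1/15.
Diego is living and takes 1/5.
Yago predeceased; the 1/5 allotted to Yago's branch passes to Yago's issue by representation.
The 1/5 is divided into 4 equal shares of 1/20 among Fernando, Graciela, Ximena, Hugo.
Fernando is living and takes 1/20.
Graciela predeceased; the 1/20 allotted to Graciela's branch passes to Graciela's issue by representation.
Ines's line is the sole branch at this level, so the full 1/20 passes to Ines's issue by representation.
The 1/20 is divided into 2 equal shares of 1/40 among Lucia, Soledad.
Lucia is living and takes 1/40.
Soledad is living and takes 1/40.
Ximena is living and takes 1/20.
Hugo is living and takes 1/20.
Catalina is living and takes 1/5.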